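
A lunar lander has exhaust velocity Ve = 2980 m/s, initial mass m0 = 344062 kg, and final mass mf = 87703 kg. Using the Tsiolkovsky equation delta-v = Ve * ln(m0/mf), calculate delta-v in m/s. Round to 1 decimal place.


Step 1: Mass ratio m0/mf = 344062 / 87703 = 3.923036
Step 2: ln(3.923036) = 1.366866
Step 3: delta-v = 2980 * 1.366866 = 4073.3 m/s

4073.3


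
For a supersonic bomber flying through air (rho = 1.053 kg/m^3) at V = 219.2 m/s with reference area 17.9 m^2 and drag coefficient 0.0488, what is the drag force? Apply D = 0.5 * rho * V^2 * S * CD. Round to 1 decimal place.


Step 1: Dynamic pressure q = 0.5 * 1.053 * 219.2^2 = 25297.609 Pa
Step 2: Drag D = q * S * CD = 25297.609 * 17.9 * 0.0488
Step 3: D = 22098.0 N

22098.0


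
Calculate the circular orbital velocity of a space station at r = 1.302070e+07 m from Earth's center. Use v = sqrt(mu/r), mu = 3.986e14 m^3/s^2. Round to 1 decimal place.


Step 1: mu / r = 3.986e14 / 1.302070e+07 = 30612793.475
Step 2: v = sqrt(30612793.475) = 5532.9 m/s

5532.9


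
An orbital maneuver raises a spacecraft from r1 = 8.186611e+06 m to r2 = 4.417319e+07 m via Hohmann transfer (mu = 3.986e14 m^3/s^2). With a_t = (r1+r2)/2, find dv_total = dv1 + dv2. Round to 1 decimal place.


Step 1: Transfer semi-major axis a_t = (8.186611e+06 + 4.417319e+07) / 2 = 2.617990e+07 m
Step 2: v1 (circular at r1) = sqrt(mu/r1) = 6977.77 m/s
Step 3: v_t1 = sqrt(mu*(2/r1 - 1/a_t)) = 9063.83 m/s
Step 4: dv1 = |9063.83 - 6977.77| = 2086.07 m/s
Step 5: v2 (circular at r2) = 3003.93 m/s, v_t2 = 1679.8 m/s
Step 6: dv2 = |3003.93 - 1679.8| = 1324.13 m/s
Step 7: Total delta-v = 2086.07 + 1324.13 = 3410.2 m/s

3410.2


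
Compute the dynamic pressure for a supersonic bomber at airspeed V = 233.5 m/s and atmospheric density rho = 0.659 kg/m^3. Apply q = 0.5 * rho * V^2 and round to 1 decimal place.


Step 1: V^2 = 233.5^2 = 54522.25
Step 2: q = 0.5 * 0.659 * 54522.25
Step 3: q = 17965.1 Pa

17965.1


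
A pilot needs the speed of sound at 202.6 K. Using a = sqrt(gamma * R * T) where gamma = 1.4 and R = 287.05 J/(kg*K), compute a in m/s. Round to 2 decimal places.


Step 1: gamma * R * T = 1.4 * 287.05 * 202.6 = 81418.862
Step 2: a = sqrt(81418.862) = 285.34 m/s

285.34


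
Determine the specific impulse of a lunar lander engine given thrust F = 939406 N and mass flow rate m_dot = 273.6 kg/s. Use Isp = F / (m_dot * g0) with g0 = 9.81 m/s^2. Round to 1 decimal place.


Step 1: m_dot * g0 = 273.6 * 9.81 = 2684.02
Step 2: Isp = 939406 / 2684.02 = 350.0 s

350.0


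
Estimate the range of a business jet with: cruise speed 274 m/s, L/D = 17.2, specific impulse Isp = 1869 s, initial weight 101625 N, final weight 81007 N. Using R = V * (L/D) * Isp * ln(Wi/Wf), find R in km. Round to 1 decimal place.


Step 1: Coefficient = V * (L/D) * Isp = 274 * 17.2 * 1869 = 8808223.2 m
Step 2: Wi/Wf = 101625 / 81007 = 1.254521
Step 3: ln(1.254521) = 0.226754
Step 4: R = 8808223.2 * 0.226754 = 1997299.8 m = 1997.3 km

1997.3


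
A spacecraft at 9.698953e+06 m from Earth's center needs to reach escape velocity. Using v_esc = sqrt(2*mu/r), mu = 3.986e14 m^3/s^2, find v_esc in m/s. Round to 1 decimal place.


Step 1: 2*mu/r = 2 * 3.986e14 / 9.698953e+06 = 82194438.9255
Step 2: v_esc = sqrt(82194438.9255) = 9066.1 m/s

9066.1


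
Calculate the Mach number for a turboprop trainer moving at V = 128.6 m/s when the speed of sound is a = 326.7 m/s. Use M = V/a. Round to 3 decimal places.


Step 1: M = V / a = 128.6 / 326.7
Step 2: M = 0.394

0.394


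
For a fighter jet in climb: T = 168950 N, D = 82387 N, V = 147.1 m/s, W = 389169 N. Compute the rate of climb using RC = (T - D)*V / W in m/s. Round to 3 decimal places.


Step 1: Excess thrust = T - D = 168950 - 82387 = 86563 N
Step 2: Excess power = 86563 * 147.1 = 12733417.3 W
Step 3: RC = 12733417.3 / 389169 = 32.720 m/s

32.720


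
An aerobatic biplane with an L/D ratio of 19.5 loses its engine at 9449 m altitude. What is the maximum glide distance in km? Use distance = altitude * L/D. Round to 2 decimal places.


Step 1: Glide distance = altitude * L/D = 9449 * 19.5 = 184255.5 m
Step 2: Convert to km: 184255.5 / 1000 = 184.26 km

184.26


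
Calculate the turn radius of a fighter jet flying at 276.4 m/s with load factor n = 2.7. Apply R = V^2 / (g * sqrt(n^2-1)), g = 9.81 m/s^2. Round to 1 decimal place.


Step 1: V^2 = 276.4^2 = 76396.96
Step 2: n^2 - 1 = 2.7^2 - 1 = 6.29
Step 3: sqrt(6.29) = 2.507987
Step 4: R = 76396.96 / (9.81 * 2.507987) = 3105.1 m

3105.1


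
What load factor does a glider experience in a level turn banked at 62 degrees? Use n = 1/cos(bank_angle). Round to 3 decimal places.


Step 1: Convert 62 degrees to radians = 1.082104
Step 2: cos(62 deg) = 0.469472
Step 3: n = 1 / 0.469472 = 2.130

2.130


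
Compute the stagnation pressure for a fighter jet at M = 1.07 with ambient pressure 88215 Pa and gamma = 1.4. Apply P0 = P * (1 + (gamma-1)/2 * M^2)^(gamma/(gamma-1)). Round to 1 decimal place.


Step 1: (gamma-1)/2 * M^2 = 0.2 * 1.1449 = 0.22898
Step 2: 1 + 0.22898 = 1.22898
Step 3: Exponent gamma/(gamma-1) = 3.5
Step 4: P0 = 88215 * 1.22898^3.5 = 181530.4 Pa

181530.4


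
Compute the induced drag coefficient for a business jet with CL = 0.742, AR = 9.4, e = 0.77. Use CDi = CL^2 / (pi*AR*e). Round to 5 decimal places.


Step 1: CL^2 = 0.742^2 = 0.550564
Step 2: pi * AR * e = 3.14159 * 9.4 * 0.77 = 22.738848
Step 3: CDi = 0.550564 / 22.738848 = 0.02421

0.02421


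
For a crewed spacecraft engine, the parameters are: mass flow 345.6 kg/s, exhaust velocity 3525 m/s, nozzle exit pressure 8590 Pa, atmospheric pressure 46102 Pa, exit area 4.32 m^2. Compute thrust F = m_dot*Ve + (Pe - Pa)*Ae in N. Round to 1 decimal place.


Step 1: Momentum thrust = m_dot * Ve = 345.6 * 3525 = 1218240.0 N
Step 2: Pressure thrust = (Pe - Pa) * Ae = (8590 - 46102) * 4.32 = -162051.84 N
Step 3: Total thrust F = 1218240.0 + -162051.84 = 1056188.2 N

1056188.2


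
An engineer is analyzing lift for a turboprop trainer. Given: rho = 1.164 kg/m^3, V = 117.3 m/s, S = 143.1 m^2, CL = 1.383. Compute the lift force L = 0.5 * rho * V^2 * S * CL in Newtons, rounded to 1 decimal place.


Step 1: Calculate dynamic pressure q = 0.5 * 1.164 * 117.3^2 = 0.5 * 1.164 * 13759.29 = 8007.9068 Pa
Step 2: Multiply by wing area and lift coefficient: L = 8007.9068 * 143.1 * 1.383
Step 3: L = 1145931.4602 * 1.383 = 1584823.2 N

1584823.2


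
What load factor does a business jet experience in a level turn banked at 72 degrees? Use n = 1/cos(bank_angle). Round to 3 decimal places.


Step 1: Convert 72 degrees to radians = 1.256637
Step 2: cos(72 deg) = 0.309017
Step 3: n = 1 / 0.309017 = 3.236

3.236


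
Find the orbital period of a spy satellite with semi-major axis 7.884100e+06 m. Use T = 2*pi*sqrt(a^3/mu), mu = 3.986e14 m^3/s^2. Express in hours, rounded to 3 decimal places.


Step 1: a^3 / mu = 4.900680e+20 / 3.986e14 = 1.229473e+06
Step 2: sqrt(1.229473e+06) = 1108.8161 s
Step 3: T = 2*pi * 1108.8161 = 6966.9 s
Step 4: T in hours = 6966.9 / 3600 = 1.935 hours

1.935


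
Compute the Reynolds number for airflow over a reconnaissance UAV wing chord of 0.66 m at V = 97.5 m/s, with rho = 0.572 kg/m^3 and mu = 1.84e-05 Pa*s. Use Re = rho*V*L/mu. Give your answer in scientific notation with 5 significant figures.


Step 1: Numerator = rho * V * L = 0.572 * 97.5 * 0.66 = 36.8082
Step 2: Re = 36.8082 / 1.84e-05
Step 3: Re = 2.0004e+06

2.0004e+06


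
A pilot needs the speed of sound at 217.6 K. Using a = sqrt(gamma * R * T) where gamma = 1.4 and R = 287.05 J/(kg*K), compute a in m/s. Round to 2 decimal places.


Step 1: gamma * R * T = 1.4 * 287.05 * 217.6 = 87446.912
Step 2: a = sqrt(87446.912) = 295.71 m/s

295.71


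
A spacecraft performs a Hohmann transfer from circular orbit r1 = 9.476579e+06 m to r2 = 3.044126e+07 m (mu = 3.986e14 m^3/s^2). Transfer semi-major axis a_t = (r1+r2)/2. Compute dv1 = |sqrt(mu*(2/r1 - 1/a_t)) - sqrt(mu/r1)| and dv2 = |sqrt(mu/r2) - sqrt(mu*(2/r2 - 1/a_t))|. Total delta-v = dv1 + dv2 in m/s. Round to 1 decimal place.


Step 1: Transfer semi-major axis a_t = (9.476579e+06 + 3.044126e+07) / 2 = 1.995892e+07 m
Step 2: v1 (circular at r1) = sqrt(mu/r1) = 6485.49 m/s
Step 3: v_t1 = sqrt(mu*(2/r1 - 1/a_t)) = 8009.5 m/s
Step 4: dv1 = |8009.5 - 6485.49| = 1524.01 m/s
Step 5: v2 (circular at r2) = 3618.57 m/s, v_t2 = 2493.42 m/s
Step 6: dv2 = |3618.57 - 2493.42| = 1125.16 m/s
Step 7: Total delta-v = 1524.01 + 1125.16 = 2649.2 m/s

2649.2


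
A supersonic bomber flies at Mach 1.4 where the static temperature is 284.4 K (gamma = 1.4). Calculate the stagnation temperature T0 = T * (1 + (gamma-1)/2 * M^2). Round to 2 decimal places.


Step 1: (gamma-1)/2 = 0.2
Step 2: M^2 = 1.96
Step 3: 1 + 0.2 * 1.96 = 1.392
Step 4: T0 = 284.4 * 1.392 = 395.88 K

395.88


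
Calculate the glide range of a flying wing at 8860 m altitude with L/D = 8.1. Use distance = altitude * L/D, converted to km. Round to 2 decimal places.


Step 1: Glide distance = altitude * L/D = 8860 * 8.1 = 71766.0 m
Step 2: Convert to km: 71766.0 / 1000 = 71.77 km

71.77


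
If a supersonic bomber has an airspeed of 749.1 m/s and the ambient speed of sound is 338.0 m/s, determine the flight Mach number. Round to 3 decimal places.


Step 1: M = V / a = 749.1 / 338.0
Step 2: M = 2.216

2.216


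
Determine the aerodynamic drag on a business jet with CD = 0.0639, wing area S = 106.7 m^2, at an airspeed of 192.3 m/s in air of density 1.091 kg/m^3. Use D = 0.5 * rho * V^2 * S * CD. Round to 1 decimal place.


Step 1: Dynamic pressure q = 0.5 * 1.091 * 192.3^2 = 20172.2027 Pa
Step 2: Drag D = q * S * CD = 20172.2027 * 106.7 * 0.0639
Step 3: D = 137536.7 N

137536.7


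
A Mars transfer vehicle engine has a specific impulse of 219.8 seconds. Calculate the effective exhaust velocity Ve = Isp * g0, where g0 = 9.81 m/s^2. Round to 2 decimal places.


Step 1: Ve = Isp * g0 = 219.8 * 9.81
Step 2: Ve = 2156.24 m/s

2156.24


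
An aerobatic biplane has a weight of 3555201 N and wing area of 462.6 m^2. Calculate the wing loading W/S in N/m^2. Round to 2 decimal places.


Step 1: Wing loading = W / S = 3555201 / 462.6
Step 2: Wing loading = 7685.26 N/m^2

7685.26


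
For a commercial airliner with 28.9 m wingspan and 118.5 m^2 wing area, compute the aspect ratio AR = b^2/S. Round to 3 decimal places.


Step 1: b^2 = 28.9^2 = 835.21
Step 2: AR = 835.21 / 118.5 = 7.048

7.048


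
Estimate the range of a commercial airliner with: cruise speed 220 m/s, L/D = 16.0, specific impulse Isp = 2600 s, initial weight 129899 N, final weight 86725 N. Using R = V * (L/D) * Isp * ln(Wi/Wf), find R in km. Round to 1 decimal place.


Step 1: Coefficient = V * (L/D) * Isp = 220 * 16.0 * 2600 = 9152000.0 m
Step 2: Wi/Wf = 129899 / 86725 = 1.497826
Step 3: ln(1.497826) = 0.404015
Step 4: R = 9152000.0 * 0.404015 = 3697545.6 m = 3697.5 km

3697.5


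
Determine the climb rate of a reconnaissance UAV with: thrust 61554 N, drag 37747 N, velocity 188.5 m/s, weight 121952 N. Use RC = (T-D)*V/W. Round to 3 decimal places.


Step 1: Excess thrust = T - D = 61554 - 37747 = 23807 N
Step 2: Excess power = 23807 * 188.5 = 4487619.5 W
Step 3: RC = 4487619.5 / 121952 = 36.798 m/s

36.798


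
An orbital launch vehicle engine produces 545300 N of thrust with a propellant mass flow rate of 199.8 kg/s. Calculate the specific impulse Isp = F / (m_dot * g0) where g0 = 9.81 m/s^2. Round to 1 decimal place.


Step 1: m_dot * g0 = 199.8 * 9.81 = 1960.04
Step 2: Isp = 545300 / 1960.04 = 278.2 s

278.2


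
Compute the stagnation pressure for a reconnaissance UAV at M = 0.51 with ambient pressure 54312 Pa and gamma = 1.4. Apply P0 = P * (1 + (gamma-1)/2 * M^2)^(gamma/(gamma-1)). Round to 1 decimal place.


Step 1: (gamma-1)/2 * M^2 = 0.2 * 0.2601 = 0.05202
Step 2: 1 + 0.05202 = 1.05202
Step 3: Exponent gamma/(gamma-1) = 3.5
Step 4: P0 = 54312 * 1.05202^3.5 = 64860.4 Pa

64860.4


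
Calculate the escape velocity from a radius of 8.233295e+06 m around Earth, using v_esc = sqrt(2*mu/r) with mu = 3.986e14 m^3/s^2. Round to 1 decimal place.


Step 1: 2*mu/r = 2 * 3.986e14 / 8.233295e+06 = 96826361.7422
Step 2: v_esc = sqrt(96826361.7422) = 9840.0 m/s

9840.0


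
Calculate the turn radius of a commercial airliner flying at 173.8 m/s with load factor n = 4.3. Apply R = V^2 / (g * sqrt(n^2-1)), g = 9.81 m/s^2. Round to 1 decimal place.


Step 1: V^2 = 173.8^2 = 30206.44
Step 2: n^2 - 1 = 4.3^2 - 1 = 17.49
Step 3: sqrt(17.49) = 4.182105
Step 4: R = 30206.44 / (9.81 * 4.182105) = 736.3 m

736.3


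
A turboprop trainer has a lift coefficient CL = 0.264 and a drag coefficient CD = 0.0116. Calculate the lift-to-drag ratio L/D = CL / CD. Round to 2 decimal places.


Step 1: L/D = CL / CD = 0.264 / 0.0116
Step 2: L/D = 22.76

22.76


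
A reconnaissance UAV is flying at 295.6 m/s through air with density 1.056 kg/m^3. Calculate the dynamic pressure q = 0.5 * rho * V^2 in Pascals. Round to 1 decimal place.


Step 1: V^2 = 295.6^2 = 87379.36
Step 2: q = 0.5 * 1.056 * 87379.36
Step 3: q = 46136.3 Pa

46136.3


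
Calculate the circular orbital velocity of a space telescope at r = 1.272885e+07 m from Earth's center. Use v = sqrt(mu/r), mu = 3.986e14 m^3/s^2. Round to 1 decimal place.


Step 1: mu / r = 3.986e14 / 1.272885e+07 = 31314690.6437
Step 2: v = sqrt(31314690.6437) = 5596.0 m/s

5596.0


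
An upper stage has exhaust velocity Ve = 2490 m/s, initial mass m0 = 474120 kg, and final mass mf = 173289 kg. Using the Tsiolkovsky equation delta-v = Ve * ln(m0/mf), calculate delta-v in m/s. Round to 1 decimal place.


Step 1: Mass ratio m0/mf = 474120 / 173289 = 2.736007
Step 2: ln(2.736007) = 1.0065
Step 3: delta-v = 2490 * 1.0065 = 2506.2 m/s

2506.2


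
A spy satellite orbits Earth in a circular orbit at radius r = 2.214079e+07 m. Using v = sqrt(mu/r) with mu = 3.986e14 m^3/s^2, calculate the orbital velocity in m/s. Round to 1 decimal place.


Step 1: mu / r = 3.986e14 / 2.214079e+07 = 18002970.987
Step 2: v = sqrt(18002970.987) = 4243.0 m/s

4243.0


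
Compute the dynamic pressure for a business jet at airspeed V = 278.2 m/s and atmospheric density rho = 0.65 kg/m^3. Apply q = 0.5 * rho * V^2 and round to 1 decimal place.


Step 1: V^2 = 278.2^2 = 77395.24
Step 2: q = 0.5 * 0.65 * 77395.24
Step 3: q = 25153.5 Pa

25153.5


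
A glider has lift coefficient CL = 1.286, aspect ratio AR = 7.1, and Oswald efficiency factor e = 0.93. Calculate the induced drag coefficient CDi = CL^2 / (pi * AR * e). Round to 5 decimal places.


Step 1: CL^2 = 1.286^2 = 1.653796
Step 2: pi * AR * e = 3.14159 * 7.1 * 0.93 = 20.743936
Step 3: CDi = 1.653796 / 20.743936 = 0.07972

0.07972


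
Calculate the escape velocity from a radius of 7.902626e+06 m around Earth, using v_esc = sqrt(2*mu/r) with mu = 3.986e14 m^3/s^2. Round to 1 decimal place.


Step 1: 2*mu/r = 2 * 3.986e14 / 7.902626e+06 = 100877860.0936
Step 2: v_esc = sqrt(100877860.0936) = 10043.8 m/s

10043.8


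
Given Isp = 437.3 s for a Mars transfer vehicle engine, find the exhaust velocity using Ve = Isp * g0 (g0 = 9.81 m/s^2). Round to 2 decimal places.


Step 1: Ve = Isp * g0 = 437.3 * 9.81
Step 2: Ve = 4289.91 m/s

4289.91


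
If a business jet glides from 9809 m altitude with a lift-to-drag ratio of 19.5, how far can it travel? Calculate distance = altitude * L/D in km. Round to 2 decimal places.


Step 1: Glide distance = altitude * L/D = 9809 * 19.5 = 191275.5 m
Step 2: Convert to km: 191275.5 / 1000 = 191.28 km

191.28


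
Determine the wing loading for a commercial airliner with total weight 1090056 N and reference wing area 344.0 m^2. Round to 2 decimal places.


Step 1: Wing loading = W / S = 1090056 / 344.0
Step 2: Wing loading = 3168.77 N/m^2

3168.77


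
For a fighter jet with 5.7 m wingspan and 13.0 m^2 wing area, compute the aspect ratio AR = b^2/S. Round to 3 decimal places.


Step 1: b^2 = 5.7^2 = 32.49
Step 2: AR = 32.49 / 13.0 = 2.499

2.499


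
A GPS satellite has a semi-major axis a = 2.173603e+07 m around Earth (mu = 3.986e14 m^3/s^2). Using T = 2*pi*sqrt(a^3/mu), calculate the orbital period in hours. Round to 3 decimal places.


Step 1: a^3 / mu = 1.026930e+22 / 3.986e14 = 2.576341e+07
Step 2: sqrt(2.576341e+07) = 5075.7671 s
Step 3: T = 2*pi * 5075.7671 = 31891.99 s
Step 4: T in hours = 31891.99 / 3600 = 8.859 hours

8.859


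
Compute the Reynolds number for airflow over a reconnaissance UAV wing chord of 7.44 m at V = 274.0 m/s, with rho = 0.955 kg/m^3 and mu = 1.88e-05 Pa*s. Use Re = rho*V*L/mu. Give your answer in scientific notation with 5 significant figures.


Step 1: Numerator = rho * V * L = 0.955 * 274.0 * 7.44 = 1946.8248
Step 2: Re = 1946.8248 / 1.88e-05
Step 3: Re = 1.0355e+08

1.0355e+08


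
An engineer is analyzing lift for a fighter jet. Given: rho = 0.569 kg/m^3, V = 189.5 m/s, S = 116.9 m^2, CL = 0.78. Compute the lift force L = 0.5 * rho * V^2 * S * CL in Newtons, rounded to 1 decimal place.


Step 1: Calculate dynamic pressure q = 0.5 * 0.569 * 189.5^2 = 0.5 * 0.569 * 35910.25 = 10216.4661 Pa
Step 2: Multiply by wing area and lift coefficient: L = 10216.4661 * 116.9 * 0.78
Step 3: L = 1194304.89 * 0.78 = 931557.8 N

931557.8


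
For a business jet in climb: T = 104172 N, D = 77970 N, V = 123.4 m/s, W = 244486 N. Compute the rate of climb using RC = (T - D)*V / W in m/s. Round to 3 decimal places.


Step 1: Excess thrust = T - D = 104172 - 77970 = 26202 N
Step 2: Excess power = 26202 * 123.4 = 3233326.8 W
Step 3: RC = 3233326.8 / 244486 = 13.225 m/s

13.225


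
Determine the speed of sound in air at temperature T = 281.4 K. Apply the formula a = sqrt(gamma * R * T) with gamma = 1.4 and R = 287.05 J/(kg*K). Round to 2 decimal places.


Step 1: gamma * R * T = 1.4 * 287.05 * 281.4 = 113086.218
Step 2: a = sqrt(113086.218) = 336.28 m/s

336.28


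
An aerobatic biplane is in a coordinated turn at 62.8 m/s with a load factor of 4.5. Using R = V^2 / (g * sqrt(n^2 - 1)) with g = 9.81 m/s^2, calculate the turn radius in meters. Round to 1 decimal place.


Step 1: V^2 = 62.8^2 = 3943.84
Step 2: n^2 - 1 = 4.5^2 - 1 = 19.25
Step 3: sqrt(19.25) = 4.387482
Step 4: R = 3943.84 / (9.81 * 4.387482) = 91.6 m

91.6


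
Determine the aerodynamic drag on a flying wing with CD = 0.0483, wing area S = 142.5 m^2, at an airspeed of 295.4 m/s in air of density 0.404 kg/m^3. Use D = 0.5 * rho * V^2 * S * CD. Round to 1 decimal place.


Step 1: Dynamic pressure q = 0.5 * 0.404 * 295.4^2 = 17626.7543 Pa
Step 2: Drag D = q * S * CD = 17626.7543 * 142.5 * 0.0483
Step 3: D = 121320.5 N

121320.5


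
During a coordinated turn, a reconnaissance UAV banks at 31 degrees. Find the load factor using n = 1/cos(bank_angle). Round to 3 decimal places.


Step 1: Convert 31 degrees to radians = 0.541052
Step 2: cos(31 deg) = 0.857167
Step 3: n = 1 / 0.857167 = 1.167

1.167


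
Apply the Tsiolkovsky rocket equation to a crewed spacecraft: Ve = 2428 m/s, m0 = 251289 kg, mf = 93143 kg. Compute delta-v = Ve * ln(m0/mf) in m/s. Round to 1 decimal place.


Step 1: Mass ratio m0/mf = 251289 / 93143 = 2.697884
Step 2: ln(2.697884) = 0.992468
Step 3: delta-v = 2428 * 0.992468 = 2409.7 m/s

2409.7


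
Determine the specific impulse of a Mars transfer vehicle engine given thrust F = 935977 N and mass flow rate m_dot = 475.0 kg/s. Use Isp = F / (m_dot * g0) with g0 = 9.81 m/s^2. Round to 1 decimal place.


Step 1: m_dot * g0 = 475.0 * 9.81 = 4659.75
Step 2: Isp = 935977 / 4659.75 = 200.9 s

200.9


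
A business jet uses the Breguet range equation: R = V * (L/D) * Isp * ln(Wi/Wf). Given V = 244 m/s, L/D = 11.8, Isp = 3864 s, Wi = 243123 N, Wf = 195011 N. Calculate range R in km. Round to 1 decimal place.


Step 1: Coefficient = V * (L/D) * Isp = 244 * 11.8 * 3864 = 11125228.8 m
Step 2: Wi/Wf = 243123 / 195011 = 1.246714
Step 3: ln(1.246714) = 0.220512
Step 4: R = 11125228.8 * 0.220512 = 2453241.1 m = 2453.2 km

2453.2


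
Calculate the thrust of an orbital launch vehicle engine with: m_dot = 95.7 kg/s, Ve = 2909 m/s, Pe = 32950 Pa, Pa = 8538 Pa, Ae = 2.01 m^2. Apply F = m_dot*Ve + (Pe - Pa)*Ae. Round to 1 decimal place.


Step 1: Momentum thrust = m_dot * Ve = 95.7 * 2909 = 278391.3 N
Step 2: Pressure thrust = (Pe - Pa) * Ae = (32950 - 8538) * 2.01 = 49068.12 N
Step 3: Total thrust F = 278391.3 + 49068.12 = 327459.4 N

327459.4


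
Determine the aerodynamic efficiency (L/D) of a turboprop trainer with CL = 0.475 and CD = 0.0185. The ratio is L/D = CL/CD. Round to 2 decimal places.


Step 1: L/D = CL / CD = 0.475 / 0.0185
Step 2: L/D = 25.68

25.68


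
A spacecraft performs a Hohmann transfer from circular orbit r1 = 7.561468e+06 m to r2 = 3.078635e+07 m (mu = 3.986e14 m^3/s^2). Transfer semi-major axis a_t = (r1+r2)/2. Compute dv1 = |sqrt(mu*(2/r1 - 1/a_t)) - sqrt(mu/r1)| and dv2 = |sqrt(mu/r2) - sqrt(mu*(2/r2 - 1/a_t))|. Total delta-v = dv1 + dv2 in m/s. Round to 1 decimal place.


Step 1: Transfer semi-major axis a_t = (7.561468e+06 + 3.078635e+07) / 2 = 1.917391e+07 m
Step 2: v1 (circular at r1) = sqrt(mu/r1) = 7260.48 m/s
Step 3: v_t1 = sqrt(mu*(2/r1 - 1/a_t)) = 9200.03 m/s
Step 4: dv1 = |9200.03 - 7260.48| = 1939.55 m/s
Step 5: v2 (circular at r2) = 3598.24 m/s, v_t2 = 2259.63 m/s
Step 6: dv2 = |3598.24 - 2259.63| = 1338.61 m/s
Step 7: Total delta-v = 1939.55 + 1338.61 = 3278.2 m/s

3278.2


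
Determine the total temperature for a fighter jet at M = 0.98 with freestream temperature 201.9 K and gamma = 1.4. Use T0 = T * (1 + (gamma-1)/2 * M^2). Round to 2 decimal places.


Step 1: (gamma-1)/2 = 0.2
Step 2: M^2 = 0.9604
Step 3: 1 + 0.2 * 0.9604 = 1.19208
Step 4: T0 = 201.9 * 1.19208 = 240.68 K

240.68


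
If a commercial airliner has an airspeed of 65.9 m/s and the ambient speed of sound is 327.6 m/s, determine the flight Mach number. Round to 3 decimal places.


Step 1: M = V / a = 65.9 / 327.6
Step 2: M = 0.201

0.201


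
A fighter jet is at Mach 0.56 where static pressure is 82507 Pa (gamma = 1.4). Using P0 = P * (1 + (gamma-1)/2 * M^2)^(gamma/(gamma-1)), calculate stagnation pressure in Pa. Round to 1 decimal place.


Step 1: (gamma-1)/2 * M^2 = 0.2 * 0.3136 = 0.06272
Step 2: 1 + 0.06272 = 1.06272
Step 3: Exponent gamma/(gamma-1) = 3.5
Step 4: P0 = 82507 * 1.06272^3.5 = 102083.8 Pa

102083.8


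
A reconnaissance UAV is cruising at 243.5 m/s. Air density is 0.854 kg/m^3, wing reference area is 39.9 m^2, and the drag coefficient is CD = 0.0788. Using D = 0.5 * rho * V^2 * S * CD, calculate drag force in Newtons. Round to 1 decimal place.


Step 1: Dynamic pressure q = 0.5 * 0.854 * 243.5^2 = 25317.7908 Pa
Step 2: Drag D = q * S * CD = 25317.7908 * 39.9 * 0.0788
Step 3: D = 79602.2 N

79602.2


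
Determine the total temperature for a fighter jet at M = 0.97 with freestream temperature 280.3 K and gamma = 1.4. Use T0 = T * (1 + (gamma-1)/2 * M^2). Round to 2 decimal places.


Step 1: (gamma-1)/2 = 0.2
Step 2: M^2 = 0.9409
Step 3: 1 + 0.2 * 0.9409 = 1.18818
Step 4: T0 = 280.3 * 1.18818 = 333.05 K

333.05


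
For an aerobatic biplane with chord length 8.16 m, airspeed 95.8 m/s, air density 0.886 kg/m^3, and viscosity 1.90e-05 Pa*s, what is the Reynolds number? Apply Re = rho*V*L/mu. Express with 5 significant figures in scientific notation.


Step 1: Numerator = rho * V * L = 0.886 * 95.8 * 8.16 = 692.611008
Step 2: Re = 692.611008 / 1.90e-05
Step 3: Re = 3.6453e+07

3.6453e+07


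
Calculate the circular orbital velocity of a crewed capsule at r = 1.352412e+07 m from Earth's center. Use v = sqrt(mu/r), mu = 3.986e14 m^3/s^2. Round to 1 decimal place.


Step 1: mu / r = 3.986e14 / 1.352412e+07 = 29473267.0222
Step 2: v = sqrt(29473267.0222) = 5428.9 m/s

5428.9


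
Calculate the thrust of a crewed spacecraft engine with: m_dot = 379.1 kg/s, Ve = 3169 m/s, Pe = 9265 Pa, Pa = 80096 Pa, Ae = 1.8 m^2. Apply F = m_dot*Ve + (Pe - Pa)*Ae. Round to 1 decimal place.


Step 1: Momentum thrust = m_dot * Ve = 379.1 * 3169 = 1201367.9 N
Step 2: Pressure thrust = (Pe - Pa) * Ae = (9265 - 80096) * 1.8 = -127495.8 N
Step 3: Total thrust F = 1201367.9 + -127495.8 = 1073872.1 N

1073872.1


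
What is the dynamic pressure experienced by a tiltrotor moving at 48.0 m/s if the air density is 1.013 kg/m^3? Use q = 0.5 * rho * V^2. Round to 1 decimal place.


Step 1: V^2 = 48.0^2 = 2304.0
Step 2: q = 0.5 * 1.013 * 2304.0
Step 3: q = 1167.0 Pa

1167.0


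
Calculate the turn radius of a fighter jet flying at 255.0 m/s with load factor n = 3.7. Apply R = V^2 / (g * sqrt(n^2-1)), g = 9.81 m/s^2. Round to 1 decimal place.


Step 1: V^2 = 255.0^2 = 65025.0
Step 2: n^2 - 1 = 3.7^2 - 1 = 12.69
Step 3: sqrt(12.69) = 3.562303
Step 4: R = 65025.0 / (9.81 * 3.562303) = 1860.7 m

1860.7


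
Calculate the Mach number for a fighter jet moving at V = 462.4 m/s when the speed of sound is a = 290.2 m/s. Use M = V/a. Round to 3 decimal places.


Step 1: M = V / a = 462.4 / 290.2
Step 2: M = 1.593

1.593


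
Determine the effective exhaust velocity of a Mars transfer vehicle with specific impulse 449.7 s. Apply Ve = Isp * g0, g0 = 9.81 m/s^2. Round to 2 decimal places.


Step 1: Ve = Isp * g0 = 449.7 * 9.81
Step 2: Ve = 4411.56 m/s

4411.56


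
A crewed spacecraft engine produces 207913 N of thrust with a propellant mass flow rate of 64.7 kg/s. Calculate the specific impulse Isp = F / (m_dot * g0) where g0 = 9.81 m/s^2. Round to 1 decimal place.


Step 1: m_dot * g0 = 64.7 * 9.81 = 634.71
Step 2: Isp = 207913 / 634.71 = 327.6 s

327.6


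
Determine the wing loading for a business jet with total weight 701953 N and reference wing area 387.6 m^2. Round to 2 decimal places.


Step 1: Wing loading = W / S = 701953 / 387.6
Step 2: Wing loading = 1811.02 N/m^2

1811.02


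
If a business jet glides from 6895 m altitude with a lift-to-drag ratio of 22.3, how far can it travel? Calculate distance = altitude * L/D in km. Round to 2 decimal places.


Step 1: Glide distance = altitude * L/D = 6895 * 22.3 = 153758.5 m
Step 2: Convert to km: 153758.5 / 1000 = 153.76 km

153.76


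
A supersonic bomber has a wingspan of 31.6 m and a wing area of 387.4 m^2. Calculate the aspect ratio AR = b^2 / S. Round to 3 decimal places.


Step 1: b^2 = 31.6^2 = 998.56
Step 2: AR = 998.56 / 387.4 = 2.578

2.578


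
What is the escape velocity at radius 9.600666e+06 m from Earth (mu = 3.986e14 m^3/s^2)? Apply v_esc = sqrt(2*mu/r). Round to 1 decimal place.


Step 1: 2*mu/r = 2 * 3.986e14 / 9.600666e+06 = 83035906.0507
Step 2: v_esc = sqrt(83035906.0507) = 9112.4 m/s

9112.4


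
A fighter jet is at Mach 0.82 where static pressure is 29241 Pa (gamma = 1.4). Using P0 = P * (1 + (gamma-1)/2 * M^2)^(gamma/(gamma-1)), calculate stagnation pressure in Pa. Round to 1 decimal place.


Step 1: (gamma-1)/2 * M^2 = 0.2 * 0.6724 = 0.13448
Step 2: 1 + 0.13448 = 1.13448
Step 3: Exponent gamma/(gamma-1) = 3.5
Step 4: P0 = 29241 * 1.13448^3.5 = 45475.9 Pa

45475.9


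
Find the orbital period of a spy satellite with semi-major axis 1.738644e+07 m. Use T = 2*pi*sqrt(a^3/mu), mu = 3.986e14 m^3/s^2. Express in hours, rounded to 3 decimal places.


Step 1: a^3 / mu = 5.255717e+21 / 3.986e14 = 1.318544e+07
Step 2: sqrt(1.318544e+07) = 3631.1764 s
Step 3: T = 2*pi * 3631.1764 = 22815.35 s
Step 4: T in hours = 22815.35 / 3600 = 6.338 hours

6.338


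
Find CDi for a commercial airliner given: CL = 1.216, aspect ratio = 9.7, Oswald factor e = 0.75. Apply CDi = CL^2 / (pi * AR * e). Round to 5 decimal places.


Step 1: CL^2 = 1.216^2 = 1.478656
Step 2: pi * AR * e = 3.14159 * 9.7 * 0.75 = 22.855087
Step 3: CDi = 1.478656 / 22.855087 = 0.06470

0.06470


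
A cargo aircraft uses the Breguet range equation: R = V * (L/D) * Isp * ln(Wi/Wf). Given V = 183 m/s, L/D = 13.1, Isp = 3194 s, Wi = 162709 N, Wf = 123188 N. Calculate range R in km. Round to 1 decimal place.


Step 1: Coefficient = V * (L/D) * Isp = 183 * 13.1 * 3194 = 7656976.2 m
Step 2: Wi/Wf = 162709 / 123188 = 1.320819
Step 3: ln(1.320819) = 0.278252
Step 4: R = 7656976.2 * 0.278252 = 2130566.5 m = 2130.6 km

2130.6


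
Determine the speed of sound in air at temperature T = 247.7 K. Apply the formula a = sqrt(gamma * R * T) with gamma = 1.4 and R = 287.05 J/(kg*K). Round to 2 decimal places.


Step 1: gamma * R * T = 1.4 * 287.05 * 247.7 = 99543.199
Step 2: a = sqrt(99543.199) = 315.50 m/s

315.50


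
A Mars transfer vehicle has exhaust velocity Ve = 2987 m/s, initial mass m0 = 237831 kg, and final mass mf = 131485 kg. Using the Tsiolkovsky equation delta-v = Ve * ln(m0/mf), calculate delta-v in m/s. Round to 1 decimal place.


Step 1: Mass ratio m0/mf = 237831 / 131485 = 1.808807
Step 2: ln(1.808807) = 0.592668
Step 3: delta-v = 2987 * 0.592668 = 1770.3 m/s

1770.3


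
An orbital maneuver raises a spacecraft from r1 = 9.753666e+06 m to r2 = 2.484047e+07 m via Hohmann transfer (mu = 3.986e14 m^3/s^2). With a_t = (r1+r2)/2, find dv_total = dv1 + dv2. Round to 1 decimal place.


Step 1: Transfer semi-major axis a_t = (9.753666e+06 + 2.484047e+07) / 2 = 1.729707e+07 m
Step 2: v1 (circular at r1) = sqrt(mu/r1) = 6392.71 m/s
Step 3: v_t1 = sqrt(mu*(2/r1 - 1/a_t)) = 7660.87 m/s
Step 4: dv1 = |7660.87 - 6392.71| = 1268.17 m/s
Step 5: v2 (circular at r2) = 4005.8 m/s, v_t2 = 3008.06 m/s
Step 6: dv2 = |4005.8 - 3008.06| = 997.74 m/s
Step 7: Total delta-v = 1268.17 + 997.74 = 2265.9 m/s

2265.9


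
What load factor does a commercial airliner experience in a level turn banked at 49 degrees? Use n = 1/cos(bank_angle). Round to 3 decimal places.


Step 1: Convert 49 degrees to radians = 0.855211
Step 2: cos(49 deg) = 0.656059
Step 3: n = 1 / 0.656059 = 1.524

1.524


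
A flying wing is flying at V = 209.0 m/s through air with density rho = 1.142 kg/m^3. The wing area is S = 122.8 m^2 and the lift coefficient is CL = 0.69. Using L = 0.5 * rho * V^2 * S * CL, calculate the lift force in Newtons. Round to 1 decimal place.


Step 1: Calculate dynamic pressure q = 0.5 * 1.142 * 209.0^2 = 0.5 * 1.142 * 43681.0 = 24941.851 Pa
Step 2: Multiply by wing area and lift coefficient: L = 24941.851 * 122.8 * 0.69
Step 3: L = 3062859.3028 * 0.69 = 2113372.9 N

2113372.9


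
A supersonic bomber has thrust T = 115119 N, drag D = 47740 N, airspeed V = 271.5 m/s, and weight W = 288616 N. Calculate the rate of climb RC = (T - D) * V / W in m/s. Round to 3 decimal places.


Step 1: Excess thrust = T - D = 115119 - 47740 = 67379 N
Step 2: Excess power = 67379 * 271.5 = 18293398.5 W
Step 3: RC = 18293398.5 / 288616 = 63.383 m/s

63.383


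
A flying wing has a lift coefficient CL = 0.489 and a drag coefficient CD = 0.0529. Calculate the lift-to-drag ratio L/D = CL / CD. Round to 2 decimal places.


Step 1: L/D = CL / CD = 0.489 / 0.0529
Step 2: L/D = 9.24

9.24


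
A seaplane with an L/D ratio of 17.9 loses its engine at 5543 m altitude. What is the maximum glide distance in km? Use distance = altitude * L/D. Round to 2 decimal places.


Step 1: Glide distance = altitude * L/D = 5543 * 17.9 = 99219.7 m
Step 2: Convert to km: 99219.7 / 1000 = 99.22 km

99.22


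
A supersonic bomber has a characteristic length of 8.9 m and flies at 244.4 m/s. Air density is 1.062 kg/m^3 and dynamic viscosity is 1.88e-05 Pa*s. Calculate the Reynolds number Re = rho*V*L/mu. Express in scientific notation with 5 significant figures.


Step 1: Numerator = rho * V * L = 1.062 * 244.4 * 8.9 = 2310.01992
Step 2: Re = 2310.01992 / 1.88e-05
Step 3: Re = 1.2287e+08

1.2287e+08


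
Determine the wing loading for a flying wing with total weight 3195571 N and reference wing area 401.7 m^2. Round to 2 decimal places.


Step 1: Wing loading = W / S = 3195571 / 401.7
Step 2: Wing loading = 7955.12 N/m^2

7955.12


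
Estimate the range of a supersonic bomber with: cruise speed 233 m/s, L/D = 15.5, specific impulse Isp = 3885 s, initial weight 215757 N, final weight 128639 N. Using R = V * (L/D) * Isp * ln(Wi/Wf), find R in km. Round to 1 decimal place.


Step 1: Coefficient = V * (L/D) * Isp = 233 * 15.5 * 3885 = 14030677.5 m
Step 2: Wi/Wf = 215757 / 128639 = 1.677229
Step 3: ln(1.677229) = 0.517143
Step 4: R = 14030677.5 * 0.517143 = 7255863.0 m = 7255.9 km

7255.9


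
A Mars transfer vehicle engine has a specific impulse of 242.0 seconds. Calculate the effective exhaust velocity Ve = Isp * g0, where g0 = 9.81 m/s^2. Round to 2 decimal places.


Step 1: Ve = Isp * g0 = 242.0 * 9.81
Step 2: Ve = 2374.02 m/s

2374.02


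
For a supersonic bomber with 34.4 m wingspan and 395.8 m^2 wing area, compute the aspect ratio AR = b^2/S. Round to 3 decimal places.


Step 1: b^2 = 34.4^2 = 1183.36
Step 2: AR = 1183.36 / 395.8 = 2.990

2.990


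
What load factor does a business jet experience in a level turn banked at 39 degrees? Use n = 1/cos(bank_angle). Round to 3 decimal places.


Step 1: Convert 39 degrees to radians = 0.680678
Step 2: cos(39 deg) = 0.777146
Step 3: n = 1 / 0.777146 = 1.287

1.287


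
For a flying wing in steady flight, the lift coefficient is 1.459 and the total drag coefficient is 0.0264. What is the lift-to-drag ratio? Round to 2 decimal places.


Step 1: L/D = CL / CD = 1.459 / 0.0264
Step 2: L/D = 55.27

55.27


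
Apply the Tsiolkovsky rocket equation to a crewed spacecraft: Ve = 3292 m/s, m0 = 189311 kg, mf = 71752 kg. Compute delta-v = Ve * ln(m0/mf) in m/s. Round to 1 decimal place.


Step 1: Mass ratio m0/mf = 189311 / 71752 = 2.638407
Step 2: ln(2.638407) = 0.970175
Step 3: delta-v = 3292 * 0.970175 = 3193.8 m/s

3193.8


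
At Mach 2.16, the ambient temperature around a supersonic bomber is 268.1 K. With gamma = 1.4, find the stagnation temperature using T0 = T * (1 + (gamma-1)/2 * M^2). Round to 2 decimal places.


Step 1: (gamma-1)/2 = 0.2
Step 2: M^2 = 4.6656
Step 3: 1 + 0.2 * 4.6656 = 1.93312
Step 4: T0 = 268.1 * 1.93312 = 518.27 K

518.27


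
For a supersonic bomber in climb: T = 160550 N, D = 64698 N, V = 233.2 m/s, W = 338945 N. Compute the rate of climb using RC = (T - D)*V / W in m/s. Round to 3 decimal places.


Step 1: Excess thrust = T - D = 160550 - 64698 = 95852 N
Step 2: Excess power = 95852 * 233.2 = 22352686.4 W
Step 3: RC = 22352686.4 / 338945 = 65.948 m/s

65.948


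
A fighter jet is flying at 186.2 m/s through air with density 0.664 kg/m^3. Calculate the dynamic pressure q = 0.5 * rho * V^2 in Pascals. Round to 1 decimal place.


Step 1: V^2 = 186.2^2 = 34670.44
Step 2: q = 0.5 * 0.664 * 34670.44
Step 3: q = 11510.6 Pa

11510.6


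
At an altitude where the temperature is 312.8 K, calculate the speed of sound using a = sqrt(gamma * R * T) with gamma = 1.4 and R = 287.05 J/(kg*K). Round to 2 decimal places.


Step 1: gamma * R * T = 1.4 * 287.05 * 312.8 = 125704.936
Step 2: a = sqrt(125704.936) = 354.55 m/s

354.55


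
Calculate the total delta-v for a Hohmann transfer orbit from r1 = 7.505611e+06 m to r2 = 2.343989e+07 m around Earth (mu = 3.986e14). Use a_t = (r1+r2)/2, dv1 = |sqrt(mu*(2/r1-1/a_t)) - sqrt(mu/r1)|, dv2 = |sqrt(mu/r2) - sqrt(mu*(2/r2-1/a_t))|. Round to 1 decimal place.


Step 1: Transfer semi-major axis a_t = (7.505611e+06 + 2.343989e+07) / 2 = 1.547275e+07 m
Step 2: v1 (circular at r1) = sqrt(mu/r1) = 7287.45 m/s
Step 3: v_t1 = sqrt(mu*(2/r1 - 1/a_t)) = 8969.53 m/s
Step 4: dv1 = |8969.53 - 7287.45| = 1682.08 m/s
Step 5: v2 (circular at r2) = 4123.74 m/s, v_t2 = 2872.1 m/s
Step 6: dv2 = |4123.74 - 2872.1| = 1251.63 m/s
Step 7: Total delta-v = 1682.08 + 1251.63 = 2933.7 m/s

2933.7


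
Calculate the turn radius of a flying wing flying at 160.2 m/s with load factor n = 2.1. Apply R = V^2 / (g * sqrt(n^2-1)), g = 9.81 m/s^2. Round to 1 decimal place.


Step 1: V^2 = 160.2^2 = 25664.04
Step 2: n^2 - 1 = 2.1^2 - 1 = 3.41
Step 3: sqrt(3.41) = 1.846619
Step 4: R = 25664.04 / (9.81 * 1.846619) = 1416.7 m

1416.7


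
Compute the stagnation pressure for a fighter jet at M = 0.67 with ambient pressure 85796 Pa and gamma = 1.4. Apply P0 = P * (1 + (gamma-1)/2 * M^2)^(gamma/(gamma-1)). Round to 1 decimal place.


Step 1: (gamma-1)/2 * M^2 = 0.2 * 0.4489 = 0.08978
Step 2: 1 + 0.08978 = 1.08978
Step 3: Exponent gamma/(gamma-1) = 3.5
Step 4: P0 = 85796 * 1.08978^3.5 = 115918.6 Pa

115918.6


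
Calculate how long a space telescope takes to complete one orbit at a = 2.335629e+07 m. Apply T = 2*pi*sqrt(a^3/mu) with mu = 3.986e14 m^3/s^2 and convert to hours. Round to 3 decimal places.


Step 1: a^3 / mu = 1.274124e+22 / 3.986e14 = 3.196497e+07
Step 2: sqrt(3.196497e+07) = 5653.757 s
Step 3: T = 2*pi * 5653.757 = 35523.6 s
Step 4: T in hours = 35523.6 / 3600 = 9.868 hours

9.868


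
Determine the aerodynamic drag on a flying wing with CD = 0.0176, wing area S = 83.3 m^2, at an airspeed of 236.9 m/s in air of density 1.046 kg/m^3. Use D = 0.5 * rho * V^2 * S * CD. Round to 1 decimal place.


Step 1: Dynamic pressure q = 0.5 * 1.046 * 236.9^2 = 29351.602 Pa
Step 2: Drag D = q * S * CD = 29351.602 * 83.3 * 0.0176
Step 3: D = 43031.8 N

43031.8


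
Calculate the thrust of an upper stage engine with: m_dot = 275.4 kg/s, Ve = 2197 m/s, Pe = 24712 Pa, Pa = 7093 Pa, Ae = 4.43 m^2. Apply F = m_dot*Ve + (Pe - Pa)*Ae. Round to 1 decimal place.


Step 1: Momentum thrust = m_dot * Ve = 275.4 * 2197 = 605053.8 N
Step 2: Pressure thrust = (Pe - Pa) * Ae = (24712 - 7093) * 4.43 = 78052.17 N
Step 3: Total thrust F = 605053.8 + 78052.17 = 683106.0 N

683106.0


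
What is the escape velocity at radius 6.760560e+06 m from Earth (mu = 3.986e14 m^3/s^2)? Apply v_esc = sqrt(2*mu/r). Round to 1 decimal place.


Step 1: 2*mu/r = 2 * 3.986e14 / 6.760560e+06 = 117919225.6263
Step 2: v_esc = sqrt(117919225.6263) = 10859.1 m/s

10859.1


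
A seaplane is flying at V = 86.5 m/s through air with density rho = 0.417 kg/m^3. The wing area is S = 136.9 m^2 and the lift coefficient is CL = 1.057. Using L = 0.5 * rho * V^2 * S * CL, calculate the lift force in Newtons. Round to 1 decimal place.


Step 1: Calculate dynamic pressure q = 0.5 * 0.417 * 86.5^2 = 0.5 * 0.417 * 7482.25 = 1560.0491 Pa
Step 2: Multiply by wing area and lift coefficient: L = 1560.0491 * 136.9 * 1.057
Step 3: L = 213570.7252 * 1.057 = 225744.3 N

225744.3


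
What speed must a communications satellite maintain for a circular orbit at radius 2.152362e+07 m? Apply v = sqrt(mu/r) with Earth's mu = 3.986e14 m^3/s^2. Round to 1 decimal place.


Step 1: mu / r = 3.986e14 / 2.152362e+07 = 18519189.6159
Step 2: v = sqrt(18519189.6159) = 4303.4 m/s

4303.4


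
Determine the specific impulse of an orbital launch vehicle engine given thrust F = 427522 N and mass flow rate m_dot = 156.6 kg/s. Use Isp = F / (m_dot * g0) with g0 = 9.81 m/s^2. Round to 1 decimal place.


Step 1: m_dot * g0 = 156.6 * 9.81 = 1536.25
Step 2: Isp = 427522 / 1536.25 = 278.3 s

278.3


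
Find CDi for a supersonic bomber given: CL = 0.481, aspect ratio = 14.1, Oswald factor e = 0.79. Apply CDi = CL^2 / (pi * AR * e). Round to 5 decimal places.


Step 1: CL^2 = 0.481^2 = 0.231361
Step 2: pi * AR * e = 3.14159 * 14.1 * 0.79 = 34.994201
Step 3: CDi = 0.231361 / 34.994201 = 0.00661

0.00661


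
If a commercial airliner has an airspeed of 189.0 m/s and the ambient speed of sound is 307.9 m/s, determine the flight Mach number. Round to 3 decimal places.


Step 1: M = V / a = 189.0 / 307.9
Step 2: M = 0.614

0.614


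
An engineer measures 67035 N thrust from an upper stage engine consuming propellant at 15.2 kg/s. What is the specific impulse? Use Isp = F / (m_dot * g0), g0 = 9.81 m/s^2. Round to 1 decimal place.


Step 1: m_dot * g0 = 15.2 * 9.81 = 149.11
Step 2: Isp = 67035 / 149.11 = 449.6 s

449.6


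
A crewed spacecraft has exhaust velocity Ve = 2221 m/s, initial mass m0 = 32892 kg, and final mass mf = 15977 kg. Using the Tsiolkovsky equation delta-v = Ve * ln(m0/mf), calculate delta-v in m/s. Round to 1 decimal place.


Step 1: Mass ratio m0/mf = 32892 / 15977 = 2.058709
Step 2: ln(2.058709) = 0.722079
Step 3: delta-v = 2221 * 0.722079 = 1603.7 m/s

1603.7
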